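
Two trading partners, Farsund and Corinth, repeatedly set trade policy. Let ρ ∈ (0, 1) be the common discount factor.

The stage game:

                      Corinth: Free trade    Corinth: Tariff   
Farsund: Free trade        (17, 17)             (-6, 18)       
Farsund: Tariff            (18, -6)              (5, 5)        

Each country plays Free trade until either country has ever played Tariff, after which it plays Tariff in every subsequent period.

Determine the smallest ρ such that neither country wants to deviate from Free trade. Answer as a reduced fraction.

Under grim trigger the critical discount factor is (T−C)/(T−P) with T = 18, C = 17, P = 5.
ρ* = (18−17)/(18−5) = 1/13.

1/13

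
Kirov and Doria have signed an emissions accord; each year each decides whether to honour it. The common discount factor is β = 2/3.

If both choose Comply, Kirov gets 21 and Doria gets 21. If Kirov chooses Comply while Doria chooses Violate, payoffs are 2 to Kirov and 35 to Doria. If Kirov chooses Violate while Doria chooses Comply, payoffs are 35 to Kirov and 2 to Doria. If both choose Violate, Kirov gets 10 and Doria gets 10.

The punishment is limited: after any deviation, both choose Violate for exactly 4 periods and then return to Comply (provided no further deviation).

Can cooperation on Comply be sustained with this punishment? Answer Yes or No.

Yes

Comparing payoff streams over the 5 periods until play realigns: cooperate → 21(1+β+…+β^4); deviate → 35 + 10(β+…+β^4).
Cooperation is sustained iff (21−10)(β+…+β^4) ≥ 35−21.
β+…+β^4 = 2/3·(1−(2/3)^4)/(1−2/3) = 1.6049, and (35−21)/(21−10) = 1.2727.
1.6049 ≥ 1.2727, so cooperation is sustainable.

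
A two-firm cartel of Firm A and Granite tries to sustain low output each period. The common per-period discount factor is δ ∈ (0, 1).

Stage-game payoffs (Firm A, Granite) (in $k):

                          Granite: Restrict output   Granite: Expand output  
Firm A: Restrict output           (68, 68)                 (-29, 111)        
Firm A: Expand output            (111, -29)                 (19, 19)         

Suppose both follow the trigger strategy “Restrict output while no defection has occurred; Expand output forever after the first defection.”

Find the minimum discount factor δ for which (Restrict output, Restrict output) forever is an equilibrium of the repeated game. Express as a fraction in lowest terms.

43/92

Under grim trigger the critical discount factor is (T−C)/(T−P) with T = 111, C = 68, P = 19.
δ* = (111−68)/(111−19) = 43/92.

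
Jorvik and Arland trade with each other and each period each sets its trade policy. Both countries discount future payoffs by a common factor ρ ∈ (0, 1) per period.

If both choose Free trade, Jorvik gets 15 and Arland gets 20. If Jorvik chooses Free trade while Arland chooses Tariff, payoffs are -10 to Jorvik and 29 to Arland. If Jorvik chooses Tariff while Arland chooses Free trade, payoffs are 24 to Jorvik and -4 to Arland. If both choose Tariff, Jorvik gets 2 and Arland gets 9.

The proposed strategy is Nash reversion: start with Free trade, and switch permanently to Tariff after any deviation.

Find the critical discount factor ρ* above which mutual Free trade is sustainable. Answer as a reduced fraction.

Jorvik: cooperation gives 15 each period; deviation gives 24 once then 2 forever.
  15/(1−ρ) ≥ 24 + 2ρ/(1−ρ) ⇒ ρ ≥ 9/22.
Arland: cooperation gives 20 each period; deviation gives 29 once then 9 forever.
  ρ ≥ 9/20.
Both must hold, so the binding constraint is Arland's: ρ ≥ 9/20.

9/20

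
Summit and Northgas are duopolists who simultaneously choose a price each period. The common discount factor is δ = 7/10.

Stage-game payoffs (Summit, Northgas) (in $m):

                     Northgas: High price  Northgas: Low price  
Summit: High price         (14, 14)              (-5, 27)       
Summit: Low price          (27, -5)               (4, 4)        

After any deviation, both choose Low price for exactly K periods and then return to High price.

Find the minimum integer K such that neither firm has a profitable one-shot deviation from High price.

IC: δ(1−δ^K)/(1−δ) ≥ (27−14)/(14−4) = 13/10.
With δ = 7/10: need 1 − δ^K ≥ 13/10·(1−7/10)/(7/10), i.e. δ^K ≤ 0.4429.
Since (7/10)^2 = 0.4900 and (7/10)^3 = 0.3430, the smallest such K is 3.

3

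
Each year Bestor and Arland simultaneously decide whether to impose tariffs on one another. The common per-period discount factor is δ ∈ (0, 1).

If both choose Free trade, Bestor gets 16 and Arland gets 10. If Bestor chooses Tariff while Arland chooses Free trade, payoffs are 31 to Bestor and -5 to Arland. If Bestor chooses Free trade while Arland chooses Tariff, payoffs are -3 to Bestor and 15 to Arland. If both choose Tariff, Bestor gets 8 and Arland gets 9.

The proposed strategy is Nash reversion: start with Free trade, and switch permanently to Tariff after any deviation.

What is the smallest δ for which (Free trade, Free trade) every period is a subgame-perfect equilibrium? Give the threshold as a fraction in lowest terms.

Bestor: cooperation gives 16 each period; deviation gives 31 once then 8 forever.
  16/(1−δ) ≥ 31 + 8δ/(1−δ) ⇒ δ ≥ 15/23.
Arland: cooperation gives 10 each period; deviation gives 15 once then 9 forever.
  δ ≥ 5/6.
Both must hold, so the binding constraint is Arland's: δ ≥ 5/6.

5/6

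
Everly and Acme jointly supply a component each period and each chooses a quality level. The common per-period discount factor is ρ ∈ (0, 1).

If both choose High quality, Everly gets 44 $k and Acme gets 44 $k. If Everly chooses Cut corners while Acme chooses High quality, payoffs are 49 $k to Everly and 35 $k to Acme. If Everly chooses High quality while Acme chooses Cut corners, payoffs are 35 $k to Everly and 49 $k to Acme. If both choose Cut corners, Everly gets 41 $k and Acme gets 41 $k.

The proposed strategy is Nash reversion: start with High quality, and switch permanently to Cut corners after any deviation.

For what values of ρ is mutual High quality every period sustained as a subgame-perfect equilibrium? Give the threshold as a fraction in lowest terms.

Cooperation forever yields 44 each period: 44/(1−ρ).
Deviating yields 49 once, then 41 forever: 49 + 41ρ/(1−ρ).
No profitable deviation requires 44/(1−ρ) ≥ 49 + 41ρ/(1−ρ).
Multiplying by (1−ρ): 44 ≥ 49(1−ρ) + 41ρ = 49 − 8ρ.
So 8ρ ≥ 5, i.e. ρ ≥ 5/8.

5/8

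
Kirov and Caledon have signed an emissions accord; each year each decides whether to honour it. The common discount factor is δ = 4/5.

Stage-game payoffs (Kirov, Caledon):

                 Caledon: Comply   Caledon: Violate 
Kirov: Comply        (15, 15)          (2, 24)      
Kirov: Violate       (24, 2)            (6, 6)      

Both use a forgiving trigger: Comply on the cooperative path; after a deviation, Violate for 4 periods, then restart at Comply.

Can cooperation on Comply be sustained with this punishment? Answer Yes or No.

IC: δ+…+δ^4 ≥ (24−15)/(15−6) = 1.
At δ = 4/5: partial sum = 2.3616 ≥ 1.0000. Cooperation sustainable.

Yes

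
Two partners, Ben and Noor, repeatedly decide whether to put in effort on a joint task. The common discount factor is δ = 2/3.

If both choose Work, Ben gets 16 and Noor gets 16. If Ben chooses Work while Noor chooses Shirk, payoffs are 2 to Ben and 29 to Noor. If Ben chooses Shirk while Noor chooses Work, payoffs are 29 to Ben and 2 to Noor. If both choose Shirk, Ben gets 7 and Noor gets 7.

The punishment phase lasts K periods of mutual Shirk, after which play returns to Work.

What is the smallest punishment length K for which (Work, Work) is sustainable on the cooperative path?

4

No profitable deviation requires (16−7)(δ+…+δ^K) ≥ 29−16, i.e. δ+…+δ^K ≥ 13/9 ≈ 1.4444.
With δ = 2/3, the partial sums are K=1: 0.6667, K=2: 1.1111, K=3: 1.4074, K=4: 1.6049.
K = 4 is the first length at which the sum reaches 1.4444.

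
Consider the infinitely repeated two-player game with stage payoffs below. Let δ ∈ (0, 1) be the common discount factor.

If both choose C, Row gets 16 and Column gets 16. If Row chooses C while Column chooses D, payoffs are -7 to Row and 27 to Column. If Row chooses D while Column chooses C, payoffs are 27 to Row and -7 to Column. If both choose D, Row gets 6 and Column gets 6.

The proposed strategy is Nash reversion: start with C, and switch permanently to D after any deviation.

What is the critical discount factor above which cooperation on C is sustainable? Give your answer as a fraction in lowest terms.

Under grim trigger the critical discount factor is (T−C)/(T−P) with T = 27, C = 16, P = 6.
δ* = (27−16)/(27−6) = 11/21.

11/21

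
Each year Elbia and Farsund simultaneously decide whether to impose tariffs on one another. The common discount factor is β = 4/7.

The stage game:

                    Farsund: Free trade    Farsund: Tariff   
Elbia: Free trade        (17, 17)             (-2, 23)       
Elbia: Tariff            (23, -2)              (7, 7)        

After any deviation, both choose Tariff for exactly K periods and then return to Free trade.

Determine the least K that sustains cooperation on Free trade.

Need Σ_{k=1}^{K} β^k ≥ (23−17)/(17−7) = 0.6000 at β = 4/7.
At K = 1 the sum is 0.5714 < 0.6000; at K = 2 it is 0.8980 ≥ 0.6000.
So the minimum punishment length is K = 2.

2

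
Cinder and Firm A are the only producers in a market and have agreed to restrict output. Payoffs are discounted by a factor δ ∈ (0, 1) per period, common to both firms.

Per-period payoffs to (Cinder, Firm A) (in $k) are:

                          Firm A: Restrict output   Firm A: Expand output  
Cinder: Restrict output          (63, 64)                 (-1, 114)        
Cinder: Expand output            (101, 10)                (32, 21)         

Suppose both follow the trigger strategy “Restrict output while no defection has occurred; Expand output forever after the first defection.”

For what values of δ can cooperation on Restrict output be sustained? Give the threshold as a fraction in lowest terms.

38/69

Cinder's threshold: (101−63)/(101−32) = 38/69.
Firm A's threshold: (114−64)/(114−21) = 50/93.
38/69 > 50/93, so Cinder binds and δ* = 38/69.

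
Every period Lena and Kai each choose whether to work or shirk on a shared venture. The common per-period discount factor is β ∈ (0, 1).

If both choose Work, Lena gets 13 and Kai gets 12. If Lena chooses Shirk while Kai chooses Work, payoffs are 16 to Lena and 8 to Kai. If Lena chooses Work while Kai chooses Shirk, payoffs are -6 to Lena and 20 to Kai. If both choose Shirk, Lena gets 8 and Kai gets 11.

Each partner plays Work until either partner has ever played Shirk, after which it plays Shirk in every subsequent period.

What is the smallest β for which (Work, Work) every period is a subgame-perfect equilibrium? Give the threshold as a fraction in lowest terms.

8/9

For Lena: deviation gain 16−13 = 3, per-period punishment loss 13−8 = 5. IC gives β ≥ 3/8.
For Kai: gain 8, loss 1 per period, so β ≥ 8/9.
The tighter constraint is Kai's, so cooperation needs β ≥ 8/9.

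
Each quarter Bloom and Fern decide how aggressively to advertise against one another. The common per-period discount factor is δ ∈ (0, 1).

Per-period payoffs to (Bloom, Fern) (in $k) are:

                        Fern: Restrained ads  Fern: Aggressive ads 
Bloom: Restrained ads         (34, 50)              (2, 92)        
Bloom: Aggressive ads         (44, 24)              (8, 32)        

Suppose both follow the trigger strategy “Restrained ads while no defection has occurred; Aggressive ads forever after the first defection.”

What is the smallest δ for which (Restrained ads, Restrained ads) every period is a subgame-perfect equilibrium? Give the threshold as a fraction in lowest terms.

7/10

Bloom's threshold: (44−34)/(44−8) = 5/18.
Fern's threshold: (92−50)/(92−32) = 7/10.
5/18 < 7/10, so Fern binds and δ* = 7/10.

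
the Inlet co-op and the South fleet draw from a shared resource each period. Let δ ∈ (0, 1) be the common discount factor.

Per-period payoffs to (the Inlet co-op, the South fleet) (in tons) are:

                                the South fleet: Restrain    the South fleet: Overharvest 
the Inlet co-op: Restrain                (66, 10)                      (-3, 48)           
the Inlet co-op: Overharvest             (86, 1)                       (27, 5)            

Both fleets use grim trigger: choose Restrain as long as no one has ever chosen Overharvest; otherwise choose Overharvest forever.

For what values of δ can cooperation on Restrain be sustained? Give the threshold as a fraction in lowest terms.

38/43

the Inlet co-op: cooperation gives 66 each period; deviation gives 86 once then 27 forever.
  66/(1−δ) ≥ 86 + 27δ/(1−δ) ⇒ δ ≥ 20/59.
the South fleet: cooperation gives 10 each period; deviation gives 48 once then 5 forever.
  δ ≥ 38/43.
Both must hold, so the binding constraint is the South fleet's: δ ≥ 38/43.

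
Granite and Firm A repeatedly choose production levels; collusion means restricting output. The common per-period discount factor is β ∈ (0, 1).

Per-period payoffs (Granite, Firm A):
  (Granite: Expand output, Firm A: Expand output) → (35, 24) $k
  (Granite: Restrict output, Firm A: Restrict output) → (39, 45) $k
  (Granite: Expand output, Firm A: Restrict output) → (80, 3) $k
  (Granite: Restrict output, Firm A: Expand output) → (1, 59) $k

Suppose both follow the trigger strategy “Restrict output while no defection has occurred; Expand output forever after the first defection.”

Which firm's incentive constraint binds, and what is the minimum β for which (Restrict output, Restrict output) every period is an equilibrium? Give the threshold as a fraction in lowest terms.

Granite; β ≥ 41/45

Granite's threshold: (80−39)/(80−35) = 41/45.
Firm A's threshold: (59−45)/(59−24) = 2/5.
41/45 > 2/5, so Granite binds and β* = 41/45.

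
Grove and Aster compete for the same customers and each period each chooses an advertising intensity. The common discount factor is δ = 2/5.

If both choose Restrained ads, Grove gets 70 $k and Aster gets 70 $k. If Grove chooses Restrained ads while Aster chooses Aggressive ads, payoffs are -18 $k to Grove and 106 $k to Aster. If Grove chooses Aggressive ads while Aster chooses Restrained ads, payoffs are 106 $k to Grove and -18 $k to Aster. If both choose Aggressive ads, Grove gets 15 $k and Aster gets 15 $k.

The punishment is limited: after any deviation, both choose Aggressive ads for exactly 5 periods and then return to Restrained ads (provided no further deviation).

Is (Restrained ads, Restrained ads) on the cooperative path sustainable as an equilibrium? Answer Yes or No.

Comparing payoff streams over the 6 periods until play realigns: cooperate → 70(1+δ+…+δ^5); deviate → 106 + 15(δ+…+δ^5).
Cooperation is sustained iff (70−15)(δ+…+δ^5) ≥ 106−70.
δ+…+δ^5 = 2/5·(1−(2/5)^5)/(1−2/5) = 0.6598, and (106−70)/(70−15) = 0.6545.
0.6598 ≥ 0.6545, so cooperation is sustainable.

Yes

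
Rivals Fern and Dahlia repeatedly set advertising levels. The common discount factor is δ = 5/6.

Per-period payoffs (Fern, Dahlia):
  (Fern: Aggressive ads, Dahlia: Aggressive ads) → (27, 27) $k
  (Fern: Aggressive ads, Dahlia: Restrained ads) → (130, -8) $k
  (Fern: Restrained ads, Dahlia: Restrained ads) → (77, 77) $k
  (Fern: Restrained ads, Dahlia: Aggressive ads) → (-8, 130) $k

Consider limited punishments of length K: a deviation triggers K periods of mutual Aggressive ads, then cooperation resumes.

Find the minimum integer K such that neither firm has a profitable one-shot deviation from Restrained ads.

IC: δ(1−δ^K)/(1−δ) ≥ (130−77)/(77−27) = 53/50.
With δ = 5/6: need 1 − δ^K ≥ 53/50·(1−5/6)/(5/6), i.e. δ^K ≤ 0.7880.
Since (5/6)^1 = 0.8333 and (5/6)^2 = 0.6944, the smallest such K is 2.

2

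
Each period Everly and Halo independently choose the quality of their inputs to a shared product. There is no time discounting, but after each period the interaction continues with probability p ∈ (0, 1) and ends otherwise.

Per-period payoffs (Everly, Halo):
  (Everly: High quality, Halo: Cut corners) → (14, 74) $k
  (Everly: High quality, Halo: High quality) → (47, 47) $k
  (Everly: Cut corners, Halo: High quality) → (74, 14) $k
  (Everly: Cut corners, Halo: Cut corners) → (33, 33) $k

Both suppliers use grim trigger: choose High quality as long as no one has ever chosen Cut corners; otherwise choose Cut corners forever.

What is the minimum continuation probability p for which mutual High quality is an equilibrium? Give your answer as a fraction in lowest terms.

27/41

With no time discounting, the continuation probability p plays the role of the discount factor.
Grim-trigger IC: 47/(1−p) ≥ 74 + 33p/(1−p) ⇒ p ≥ (74−47)/(74−33) = 27/41.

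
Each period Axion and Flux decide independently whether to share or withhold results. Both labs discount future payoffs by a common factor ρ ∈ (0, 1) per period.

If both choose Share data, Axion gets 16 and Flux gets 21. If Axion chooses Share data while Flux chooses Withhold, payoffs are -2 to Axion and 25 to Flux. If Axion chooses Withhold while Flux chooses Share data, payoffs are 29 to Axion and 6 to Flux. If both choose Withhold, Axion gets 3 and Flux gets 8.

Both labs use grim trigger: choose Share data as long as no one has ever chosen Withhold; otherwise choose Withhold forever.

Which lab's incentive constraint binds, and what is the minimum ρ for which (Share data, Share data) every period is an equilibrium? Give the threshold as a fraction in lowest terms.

Axion; ρ ≥ 1/2

Axion's threshold: (29−16)/(29−3) = 1/2.
Flux's threshold: (25−21)/(25−8) = 4/17.
1/2 > 4/17, so Axion binds and ρ* = 1/2.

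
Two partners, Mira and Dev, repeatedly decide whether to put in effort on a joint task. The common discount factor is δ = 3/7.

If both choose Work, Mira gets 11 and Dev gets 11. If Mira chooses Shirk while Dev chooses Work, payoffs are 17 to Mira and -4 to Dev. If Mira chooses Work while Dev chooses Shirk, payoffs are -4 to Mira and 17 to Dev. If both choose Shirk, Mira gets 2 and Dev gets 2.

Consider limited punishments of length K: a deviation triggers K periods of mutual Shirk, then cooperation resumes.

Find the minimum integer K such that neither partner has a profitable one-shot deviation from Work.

Need Σ_{k=1}^{K} δ^k ≥ (17−11)/(11−2) = 0.6667 at δ = 3/7.
At K = 2 the sum is 0.6122 < 0.6667; at K = 3 it is 0.6910 ≥ 0.6667.
So the minimum punishment length is K = 3.

3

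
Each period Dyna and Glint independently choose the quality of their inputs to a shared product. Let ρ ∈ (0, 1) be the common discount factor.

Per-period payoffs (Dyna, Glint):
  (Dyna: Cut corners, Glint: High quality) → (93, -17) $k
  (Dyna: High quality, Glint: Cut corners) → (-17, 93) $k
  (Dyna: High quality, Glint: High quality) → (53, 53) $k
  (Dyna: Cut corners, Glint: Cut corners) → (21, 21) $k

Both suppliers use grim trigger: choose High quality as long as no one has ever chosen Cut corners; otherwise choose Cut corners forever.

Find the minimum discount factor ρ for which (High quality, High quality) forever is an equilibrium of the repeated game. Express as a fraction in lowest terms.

Cooperation forever yields 53 each period: 53/(1−ρ).
Deviating yields 93 once, then 21 forever: 93 + 21ρ/(1−ρ).
No profitable deviation requires 53/(1−ρ) ≥ 93 + 21ρ/(1−ρ).
Multiplying by (1−ρ): 53 ≥ 93(1−ρ) + 21ρ = 93 − 72ρ.
So 72ρ ≥ 40, i.e. ρ ≥ 40/72 = 5/9.

5/9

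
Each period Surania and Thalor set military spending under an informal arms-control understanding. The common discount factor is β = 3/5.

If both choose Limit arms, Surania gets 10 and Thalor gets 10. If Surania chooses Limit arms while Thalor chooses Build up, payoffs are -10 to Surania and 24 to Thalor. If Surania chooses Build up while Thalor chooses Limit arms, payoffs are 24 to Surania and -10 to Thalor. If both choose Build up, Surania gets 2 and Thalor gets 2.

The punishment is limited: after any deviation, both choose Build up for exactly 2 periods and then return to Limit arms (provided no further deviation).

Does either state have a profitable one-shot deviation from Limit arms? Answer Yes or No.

Comparing payoff streams over the 3 periods until play realigns: cooperate → 10(1+β+…+β^2); deviate → 24 + 2(β+…+β^2).
Cooperation is sustained iff (10−2)(β+…+β^2) ≥ 24−10.
β+…+β^2 = 3/5·(1−(3/5)^2)/(1−3/5) = 0.9600, and (24−10)/(10−2) = 1.7500.
0.9600 < 1.7500, so cooperation is not sustainable.

Yes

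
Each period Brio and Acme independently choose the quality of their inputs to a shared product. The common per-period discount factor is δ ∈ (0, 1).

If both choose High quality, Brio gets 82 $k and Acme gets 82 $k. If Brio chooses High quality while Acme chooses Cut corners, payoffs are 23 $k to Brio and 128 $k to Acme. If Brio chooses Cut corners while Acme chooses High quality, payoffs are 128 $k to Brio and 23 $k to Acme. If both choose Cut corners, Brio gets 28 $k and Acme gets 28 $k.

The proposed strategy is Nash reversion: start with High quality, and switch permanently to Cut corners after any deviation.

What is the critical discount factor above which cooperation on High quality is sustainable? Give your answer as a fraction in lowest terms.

82/(1−δ) ≥ 128 + 28δ/(1−δ)
82 ≥ 128 − 100δ
δ ≥ 46/100 = 23/50.

23/50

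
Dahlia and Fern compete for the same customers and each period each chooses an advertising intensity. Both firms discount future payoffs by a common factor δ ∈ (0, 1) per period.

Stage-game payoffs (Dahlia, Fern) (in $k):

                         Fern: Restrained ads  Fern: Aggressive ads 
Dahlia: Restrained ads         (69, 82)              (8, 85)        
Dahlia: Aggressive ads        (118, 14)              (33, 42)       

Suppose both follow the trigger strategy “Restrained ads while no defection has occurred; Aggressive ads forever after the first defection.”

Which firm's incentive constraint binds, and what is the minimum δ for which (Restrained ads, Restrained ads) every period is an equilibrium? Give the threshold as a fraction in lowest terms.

Dahlia; δ ≥ 49/85

For Dahlia: deviation gain 118−69 = 49, per-period punishment loss 69−33 = 36. IC gives δ ≥ 49/85.
For Fern: gain 3, loss 40 per period, so δ ≥ 3/43.
The tighter constraint is Dahlia's, so cooperation needs δ ≥ 49/85.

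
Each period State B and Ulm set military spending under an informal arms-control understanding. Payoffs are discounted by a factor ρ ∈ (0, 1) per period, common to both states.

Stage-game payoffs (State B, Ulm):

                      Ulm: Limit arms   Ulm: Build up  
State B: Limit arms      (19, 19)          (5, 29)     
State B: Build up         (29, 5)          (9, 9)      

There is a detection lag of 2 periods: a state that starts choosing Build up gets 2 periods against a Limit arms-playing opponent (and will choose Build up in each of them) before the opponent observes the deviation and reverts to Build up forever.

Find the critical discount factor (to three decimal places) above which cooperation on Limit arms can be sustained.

The best deviation is to choose Build up for all 2 undetected periods, earning 29 each, then 9 forever once detected.
Deviation value: 29(1−ρ^2)/(1−ρ) + 9ρ^2/(1−ρ); cooperation value: 19/(1−ρ).
IC: 19 ≥ 29(1−ρ^2) + 9ρ^2 = 29 − 20ρ^2.
So ρ^2 ≥ 10/20 = 1/2, giving ρ ≥ (1/2)^(1/2) ≈ 0.707.

0.707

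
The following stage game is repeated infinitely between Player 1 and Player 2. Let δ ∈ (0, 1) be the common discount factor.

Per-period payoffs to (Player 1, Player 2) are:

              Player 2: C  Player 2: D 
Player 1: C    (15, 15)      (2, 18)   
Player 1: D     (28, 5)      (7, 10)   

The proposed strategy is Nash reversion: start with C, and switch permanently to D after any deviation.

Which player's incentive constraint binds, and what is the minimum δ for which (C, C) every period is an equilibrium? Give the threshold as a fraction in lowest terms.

Player 1; δ ≥ 13/21

Player 1's threshold: (28−15)/(28−7) = 13/21.
Player 2's threshold: (18−15)/(18−10) = 3/8.
13/21 > 3/8, so Player 1 binds and δ* = 13/21.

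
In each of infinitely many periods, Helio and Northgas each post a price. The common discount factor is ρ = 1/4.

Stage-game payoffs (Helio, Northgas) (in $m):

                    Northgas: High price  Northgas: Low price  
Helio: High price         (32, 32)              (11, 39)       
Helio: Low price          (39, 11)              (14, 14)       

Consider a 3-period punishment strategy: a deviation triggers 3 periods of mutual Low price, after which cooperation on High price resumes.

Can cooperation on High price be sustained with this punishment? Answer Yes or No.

A one-shot deviation gives 39 now, then 14 for 3 periods, then back to 32.
Gain from deviating: (39−32) today; loss: (32−14) in each of the next 3 periods.
No-deviation condition: (32−14)(ρ+…+ρ^3) ≥ 39−32, i.e. ρ+…+ρ^3 ≥ 7/18.
At ρ = 1/4: ρ+…+ρ^3 = 0.3281 < 0.3889.
So cooperation is not sustainable.

No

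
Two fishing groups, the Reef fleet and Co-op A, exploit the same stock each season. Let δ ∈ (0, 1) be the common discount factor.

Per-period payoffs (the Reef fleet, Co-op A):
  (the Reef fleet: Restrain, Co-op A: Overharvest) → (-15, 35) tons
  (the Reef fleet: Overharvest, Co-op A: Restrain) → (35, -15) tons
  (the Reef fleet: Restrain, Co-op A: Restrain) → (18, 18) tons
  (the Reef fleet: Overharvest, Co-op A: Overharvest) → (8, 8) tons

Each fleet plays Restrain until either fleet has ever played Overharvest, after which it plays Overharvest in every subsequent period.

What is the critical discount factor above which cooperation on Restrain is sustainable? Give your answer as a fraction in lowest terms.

17/27

One-period gain from deviating is 35 − 18 = 17. The loss is 18 − 8 = 10 in every subsequent period, with present value 10·δ/(1−δ).
Deviation is unprofitable when 10·δ/(1−δ) ≥ 17, i.e. δ/(1−δ) ≥ 17/10.
Equivalently δ ≥ 17/(17+10) = 17/27.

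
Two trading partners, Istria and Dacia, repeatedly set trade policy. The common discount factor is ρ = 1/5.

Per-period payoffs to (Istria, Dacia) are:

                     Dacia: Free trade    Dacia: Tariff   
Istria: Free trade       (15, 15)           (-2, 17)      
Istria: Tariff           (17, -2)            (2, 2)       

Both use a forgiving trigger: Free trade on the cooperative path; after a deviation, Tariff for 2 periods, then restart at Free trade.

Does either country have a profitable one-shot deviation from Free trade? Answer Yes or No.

No

A one-shot deviation gives 17 now, then 2 for 2 periods, then back to 15.
Gain from deviating: (17−15) today; loss: (15−2) in each of the next 2 periods.
No-deviation condition: (15−2)(ρ+…+ρ^2) ≥ 17−15, i.e. ρ+…+ρ^2 ≥ 2/13.
At ρ = 1/5: ρ+…+ρ^2 = 0.2400 ≥ 0.1538.
So cooperation is sustainable.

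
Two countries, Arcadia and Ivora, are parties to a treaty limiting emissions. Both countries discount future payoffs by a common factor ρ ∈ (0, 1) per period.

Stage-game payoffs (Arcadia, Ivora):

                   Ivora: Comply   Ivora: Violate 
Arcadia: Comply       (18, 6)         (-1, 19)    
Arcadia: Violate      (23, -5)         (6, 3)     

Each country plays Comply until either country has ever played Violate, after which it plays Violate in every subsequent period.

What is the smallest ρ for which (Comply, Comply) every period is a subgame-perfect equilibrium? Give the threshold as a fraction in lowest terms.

13/16

Arcadia: cooperation gives 18 each period; deviation gives 23 once then 6 forever.
  18/(1−ρ) ≥ 23 + 6ρ/(1−ρ) ⇒ ρ ≥ 5/17.
Ivora: cooperation gives 6 each period; deviation gives 19 once then 3 forever.
  ρ ≥ 13/16.
Both must hold, so the binding constraint is Ivora's: ρ ≥ 13/16.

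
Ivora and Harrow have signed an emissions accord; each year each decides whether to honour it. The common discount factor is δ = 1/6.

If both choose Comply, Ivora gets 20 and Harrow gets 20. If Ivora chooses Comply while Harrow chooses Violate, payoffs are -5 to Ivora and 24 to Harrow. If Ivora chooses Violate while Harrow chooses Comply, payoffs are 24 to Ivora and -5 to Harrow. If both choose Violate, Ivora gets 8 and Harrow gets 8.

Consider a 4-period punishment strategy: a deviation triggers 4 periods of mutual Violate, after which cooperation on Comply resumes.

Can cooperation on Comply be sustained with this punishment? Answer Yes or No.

A one-shot deviation gives 24 now, then 8 for 4 periods, then back to 20.
Gain from deviating: (24−20) today; loss: (20−8) in each of the next 4 periods.
No-deviation condition: (20−8)(δ+…+δ^4) ≥ 24−20, i.e. δ+…+δ^4 ≥ 1/3.
At δ = 1/6: δ+…+δ^4 = 0.1998 < 0.3333.
So cooperation is not sustainable.

No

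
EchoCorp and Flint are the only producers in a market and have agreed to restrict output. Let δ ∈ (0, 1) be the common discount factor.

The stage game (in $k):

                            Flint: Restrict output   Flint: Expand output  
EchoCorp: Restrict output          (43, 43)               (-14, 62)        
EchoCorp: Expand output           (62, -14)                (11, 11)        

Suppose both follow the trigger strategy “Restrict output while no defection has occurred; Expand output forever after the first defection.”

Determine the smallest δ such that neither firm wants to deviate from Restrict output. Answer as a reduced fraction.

Cooperation forever yields 43 each period: 43/(1−δ).
Deviating yields 62 once, then 11 forever: 62 + 11δ/(1−δ).
No profitable deviation requires 43/(1−δ) ≥ 62 + 11δ/(1−δ).
Multiplying by (1−δ): 43 ≥ 62(1−δ) + 11δ = 62 − 51δ.
So 51δ ≥ 19, i.e. δ ≥ 19/51.

19/51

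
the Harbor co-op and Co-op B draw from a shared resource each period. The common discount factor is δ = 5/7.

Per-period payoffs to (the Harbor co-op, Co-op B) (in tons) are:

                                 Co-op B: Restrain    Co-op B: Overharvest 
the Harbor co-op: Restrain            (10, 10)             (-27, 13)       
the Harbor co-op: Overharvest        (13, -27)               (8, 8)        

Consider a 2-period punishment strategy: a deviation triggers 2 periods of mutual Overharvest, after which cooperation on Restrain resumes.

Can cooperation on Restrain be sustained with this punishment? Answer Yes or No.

No

Comparing payoff streams over the 3 periods until play realigns: cooperate → 10(1+δ+…+δ^2); deviate → 13 + 8(δ+…+δ^2).
Cooperation is sustained iff (10−8)(δ+…+δ^2) ≥ 13−10.
δ+…+δ^2 = 5/7·(1−(5/7)^2)/(1−5/7) = 1.2245, and (13−10)/(10−8) = 1.5000.
1.2245 < 1.5000, so cooperation is not sustainable.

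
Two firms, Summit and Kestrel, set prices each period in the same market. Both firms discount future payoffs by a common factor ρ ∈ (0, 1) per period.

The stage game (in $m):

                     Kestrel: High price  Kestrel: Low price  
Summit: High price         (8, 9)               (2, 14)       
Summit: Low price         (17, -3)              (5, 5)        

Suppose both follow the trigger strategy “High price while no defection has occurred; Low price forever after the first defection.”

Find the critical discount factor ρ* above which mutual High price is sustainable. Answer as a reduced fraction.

3/4

Summit: cooperation gives 8 each period; deviation gives 17 once then 5 forever.
  8/(1−ρ) ≥ 17 + 5ρ/(1−ρ) ⇒ ρ ≥ 9/12 = 3/4.
Kestrel: cooperation gives 9 each period; deviation gives 14 once then 5 forever.
  ρ ≥ 5/9.
Both must hold, so the binding constraint is Summit's: ρ ≥ 3/4.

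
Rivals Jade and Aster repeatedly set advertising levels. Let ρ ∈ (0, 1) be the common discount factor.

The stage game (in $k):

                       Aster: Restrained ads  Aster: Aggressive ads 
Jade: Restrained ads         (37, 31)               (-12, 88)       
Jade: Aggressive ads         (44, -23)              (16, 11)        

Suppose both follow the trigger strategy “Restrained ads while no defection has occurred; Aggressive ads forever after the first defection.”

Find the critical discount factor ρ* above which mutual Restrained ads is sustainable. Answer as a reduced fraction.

Jade: cooperation gives 37 each period; deviation gives 44 once then 16 forever.
  37/(1−ρ) ≥ 44 + 16ρ/(1−ρ) ⇒ ρ ≥ 7/28 = 1/4.
Aster: cooperation gives 31 each period; deviation gives 88 once then 11 forever.
  ρ ≥ 57/77.
Both must hold, so the binding constraint is Aster's: ρ ≥ 57/77.

57/77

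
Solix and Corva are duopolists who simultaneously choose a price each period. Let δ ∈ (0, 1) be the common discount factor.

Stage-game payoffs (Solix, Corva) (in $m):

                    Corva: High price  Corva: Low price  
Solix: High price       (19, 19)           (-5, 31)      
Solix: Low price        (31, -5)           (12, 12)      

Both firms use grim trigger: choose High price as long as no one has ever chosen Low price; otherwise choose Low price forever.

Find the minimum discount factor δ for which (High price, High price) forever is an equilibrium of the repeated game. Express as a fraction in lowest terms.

12/19

19/(1−δ) ≥ 31 + 12δ/(1−δ)
19 ≥ 31 − 19δ
δ ≥ 12/19.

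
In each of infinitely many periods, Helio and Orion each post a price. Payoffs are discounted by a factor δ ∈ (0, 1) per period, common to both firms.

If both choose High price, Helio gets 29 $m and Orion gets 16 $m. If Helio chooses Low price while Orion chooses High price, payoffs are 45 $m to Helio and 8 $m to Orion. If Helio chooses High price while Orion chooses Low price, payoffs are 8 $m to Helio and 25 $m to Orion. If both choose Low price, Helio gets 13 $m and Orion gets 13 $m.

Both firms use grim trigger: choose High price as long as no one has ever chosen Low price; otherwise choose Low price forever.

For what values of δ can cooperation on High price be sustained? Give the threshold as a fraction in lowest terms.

Helio's threshold: (45−29)/(45−13) = 1/2.
Orion's threshold: (25−16)/(25−13) = 3/4.
1/2 < 3/4, so Orion binds and δ* = 3/4.

3/4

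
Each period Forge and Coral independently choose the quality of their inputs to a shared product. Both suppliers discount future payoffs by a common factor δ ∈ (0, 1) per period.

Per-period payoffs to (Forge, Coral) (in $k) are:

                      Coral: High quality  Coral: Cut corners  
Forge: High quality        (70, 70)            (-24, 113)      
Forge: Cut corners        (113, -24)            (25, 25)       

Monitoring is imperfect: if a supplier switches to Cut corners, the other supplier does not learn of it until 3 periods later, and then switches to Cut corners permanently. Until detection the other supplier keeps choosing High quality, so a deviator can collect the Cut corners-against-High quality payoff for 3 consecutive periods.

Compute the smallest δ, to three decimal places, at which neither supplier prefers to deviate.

0.788

A deviator earns 113 for 3 periods, then 25 forever; cooperating earns 70 forever. Multiplying the IC by (1−δ):
70 ≥ 113(1−δ^3) + 25δ^3, so 88·δ^3 ≥ 43 and δ^3 ≥ 43/88.
δ ≥ (43/88)^(1/3) ≈ 0.788.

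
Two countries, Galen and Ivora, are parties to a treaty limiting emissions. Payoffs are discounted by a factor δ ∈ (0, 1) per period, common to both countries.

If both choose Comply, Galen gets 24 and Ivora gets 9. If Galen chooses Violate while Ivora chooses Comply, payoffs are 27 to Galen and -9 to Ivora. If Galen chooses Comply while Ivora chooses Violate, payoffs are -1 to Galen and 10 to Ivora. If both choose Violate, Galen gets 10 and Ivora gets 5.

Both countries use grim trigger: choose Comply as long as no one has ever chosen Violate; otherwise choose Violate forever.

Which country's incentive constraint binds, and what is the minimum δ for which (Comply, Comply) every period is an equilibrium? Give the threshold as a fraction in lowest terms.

Ivora; δ ≥ 1/5

Galen's threshold: (27−24)/(27−10) = 3/17.
Ivora's threshold: (10−9)/(10−5) = 1/5.
3/17 < 1/5, so Ivora binds and δ* = 1/5.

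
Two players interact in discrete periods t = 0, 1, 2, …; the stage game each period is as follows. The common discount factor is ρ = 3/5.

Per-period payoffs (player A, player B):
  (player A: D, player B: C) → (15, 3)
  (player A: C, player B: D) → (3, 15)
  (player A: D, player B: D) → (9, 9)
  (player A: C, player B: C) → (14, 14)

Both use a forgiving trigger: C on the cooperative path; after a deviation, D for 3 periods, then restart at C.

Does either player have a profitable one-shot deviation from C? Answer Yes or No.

No

A one-shot deviation gives 15 now, then 9 for 3 periods, then back to 14.
Gain from deviating: (15−14) today; loss: (14−9) in each of the next 3 periods.
No-deviation condition: (14−9)(ρ+…+ρ^3) ≥ 15−14, i.e. ρ+…+ρ^3 ≥ 1/5.
At ρ = 3/5: ρ+…+ρ^3 = 1.1760 ≥ 0.2000.
So cooperation is sustainable.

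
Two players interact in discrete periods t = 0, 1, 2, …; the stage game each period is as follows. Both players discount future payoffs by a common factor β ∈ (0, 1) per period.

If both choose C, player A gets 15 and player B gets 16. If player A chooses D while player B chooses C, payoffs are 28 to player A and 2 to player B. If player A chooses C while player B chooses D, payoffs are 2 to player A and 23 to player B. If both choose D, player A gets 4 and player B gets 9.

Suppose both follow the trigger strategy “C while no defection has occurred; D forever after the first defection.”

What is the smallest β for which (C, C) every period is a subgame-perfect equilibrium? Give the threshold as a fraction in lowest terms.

13/24

player A's threshold: (28−15)/(28−4) = 13/24.
player B's threshold: (23−16)/(23−9) = 1/2.
13/24 > 1/2, so player A binds and β* = 13/24.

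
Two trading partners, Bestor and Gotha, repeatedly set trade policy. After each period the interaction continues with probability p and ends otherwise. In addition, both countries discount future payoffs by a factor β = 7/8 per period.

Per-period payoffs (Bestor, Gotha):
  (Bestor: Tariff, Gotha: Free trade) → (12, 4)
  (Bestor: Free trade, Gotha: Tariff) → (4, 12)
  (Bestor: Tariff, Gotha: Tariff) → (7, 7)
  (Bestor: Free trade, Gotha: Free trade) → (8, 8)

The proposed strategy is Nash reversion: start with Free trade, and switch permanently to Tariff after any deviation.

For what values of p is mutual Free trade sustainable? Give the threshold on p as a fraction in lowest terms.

32/35

With continuation probability p and discount β, the effective per-period discount factor is βp.
Grim-trigger IC: βp ≥ (12−8)/(12−7) = 4/5.
So p ≥ (4/5)/(7/8) = 32/35.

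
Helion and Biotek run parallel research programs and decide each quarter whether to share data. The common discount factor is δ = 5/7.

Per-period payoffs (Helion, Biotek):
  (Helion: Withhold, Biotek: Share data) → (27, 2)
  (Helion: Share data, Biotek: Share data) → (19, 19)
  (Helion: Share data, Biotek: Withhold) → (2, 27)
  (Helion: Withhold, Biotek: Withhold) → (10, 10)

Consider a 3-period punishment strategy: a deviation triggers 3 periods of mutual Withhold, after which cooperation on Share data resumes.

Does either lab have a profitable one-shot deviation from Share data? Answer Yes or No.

A one-shot deviation gives 27 now, then 10 for 3 periods, then back to 19.
Gain from deviating: (27−19) today; loss: (19−10) in each of the next 3 periods.
No-deviation condition: (19−10)(δ+…+δ^3) ≥ 27−19, i.e. δ+…+δ^3 ≥ 8/9.
At δ = 5/7: δ+…+δ^3 = 1.5889 ≥ 0.8889.
So cooperation is sustainable.

No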